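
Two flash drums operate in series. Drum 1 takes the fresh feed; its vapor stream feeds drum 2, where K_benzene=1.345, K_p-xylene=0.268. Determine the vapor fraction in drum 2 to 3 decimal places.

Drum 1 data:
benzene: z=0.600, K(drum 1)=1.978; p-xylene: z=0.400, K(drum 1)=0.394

V/F (drum 2) = 0.329

Drum 1:
Material balance + equilibrium reduce to Σ zᵢ(Kᵢ−1)/(1+ψ₁(Kᵢ−1)) = 0.
g(0) = ΣzᵢKᵢ − 1 = 0.344 and g(1) = 1 − Σzᵢ/Kᵢ = -0.319, so a root lies in (0, 1).
Binary case is linear: z₁(K₁−1)(1+ψ₁(K₂−1)) + z₂(K₂−1)(1+ψ₁(K₁−1)) = 0
⇒ ψ₁ = [z₁(K₁−1)+z₂(K₂−1)] / [−(K₁−1)(K₂−1)] = 0.3444/0.5927 = 0.581
Drum-1 compositions:
  benzene: x = 0.383, y = 0.757
  p-xylene: x = 0.617, y = 0.243
Drum-2 feed = drum-1 vapor: z₂ = (0.7567, 0.2433).
Drum 2:
Material balance + equilibrium reduce to Σ zᵢ(Kᵢ−1)/(1+ψ₂(Kᵢ−1)) = 0.
Check two-phase: ΣzᵢKᵢ = 1.083 > 1 and Σzᵢ/Kᵢ = 1.470 > 1, so g(0) = 0.083 > 0 and g(1) = -0.470 < 0.
Iterate (Newton) starting at ψ₂ = 0.5:
  ψ₂ = 0.500: g = -0.0582, g' = -0.390 → ψ₂ = 0.351
  ψ₂ = 0.351: g = -0.0067, g' = -0.308 → ψ₂ = 0.329
Converged at ψ₂ = 0.329.
  benzene: x = 0.680, y = 0.914
  p-xylene: x = 0.320, y = 0.086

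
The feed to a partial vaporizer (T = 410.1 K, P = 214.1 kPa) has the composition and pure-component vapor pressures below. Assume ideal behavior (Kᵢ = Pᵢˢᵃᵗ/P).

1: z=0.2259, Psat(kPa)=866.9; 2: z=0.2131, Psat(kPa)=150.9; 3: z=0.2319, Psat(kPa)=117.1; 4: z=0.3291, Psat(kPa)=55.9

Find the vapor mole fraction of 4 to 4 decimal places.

y_4 = 0.0980

Raoult's law: Kᵢ = Pᵢˢᵃᵗ/P = Pᵢˢᵃᵗ/214.1.
  K_1 = 866.9/214.1 = 4.049043, K_2 = 150.9/214.1 = 0.704811, K_3 = 117.1/214.1 = 0.546941, K_4 = 55.9/214.1 = 0.261093
Let ψ = V/F and solve Σ zᵢ(Kᵢ−1)/(1+ψ(Kᵢ−1)) = 0.
g(0) = ΣzᵢKᵢ − 1 = 0.2776 and g(1) = 1 − Σzᵢ/Kᵢ = -1.0426, so a root lies in (0, 1).
Newton iteration, ψ⁰ = 0.58:
  ψ = 0.5800: g = -0.39517, g' = -0.9389 → ψ = 0.1591
  ψ = 0.1591: g = 0.00897, g' = -1.2586 → ψ = 0.1662
  ψ = 0.1662: g = 0.00009, g' = -1.2346 → ψ = 0.1663
Converged at ψ = 0.1663.
Compositions from xᵢ = zᵢ/(1+ψ(Kᵢ−1)), yᵢ = Kᵢxᵢ:
  1: x = 0.1499, y = 0.6069
  2: x = 0.2241, y = 0.1579
  3: x = 0.2508, y = 0.1372
  4: x = 0.3752, y = 0.0980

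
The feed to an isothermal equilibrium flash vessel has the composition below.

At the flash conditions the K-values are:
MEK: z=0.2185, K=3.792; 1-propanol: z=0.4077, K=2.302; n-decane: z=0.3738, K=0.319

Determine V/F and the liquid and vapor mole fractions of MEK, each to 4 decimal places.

V/F = 0.6978, x_MEK = 0.0741, y_MEK = 0.2810

Material balance + equilibrium reduce to Σ zᵢ(Kᵢ−1)/(1+V/F(Kᵢ−1)) = 0.
g(0) = ΣzᵢKᵢ − 1 = 0.8863 and g(1) = 1 − Σzᵢ/Kᵢ = -0.4065, so a root lies in (0, 1).
Newton–Raphson from V/F = 0.5:
  V/F = 0.5000: g = 0.19014, g' = -0.9488 → V/F = 0.7004
  V/F = 0.7004: g = -0.00265, g' = -1.0178 → V/F = 0.6978
Converged at V/F = 0.6978.
Compositions from xᵢ = zᵢ/(1+V/F(Kᵢ−1)), yᵢ = Kᵢxᵢ:
  MEK: x = 0.0741, y = 0.2810
  1-propanol: x = 0.2136, y = 0.4918
  n-decane: x = 0.7123, y = 0.2272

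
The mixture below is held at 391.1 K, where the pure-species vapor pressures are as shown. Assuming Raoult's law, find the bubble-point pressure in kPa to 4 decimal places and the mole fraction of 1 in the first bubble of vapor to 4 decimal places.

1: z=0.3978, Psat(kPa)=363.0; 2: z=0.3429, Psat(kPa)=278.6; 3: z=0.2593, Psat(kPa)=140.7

At the bubble point ψ → 0, so ΣzᵢKᵢ = 1 with Kᵢ = Pᵢˢᵃᵗ/P ⇒ P = ΣzᵢPᵢˢᵃᵗ.
P = 0.3978·363.0 + 0.3429·278.6 + 0.2593·140.7 = 276.4169 kPa
yᵢ = zᵢPᵢˢᵃᵗ/P ⇒ y_1 = 0.3978·363.0/276.4169 = 0.5224

Pbub = 276.4169 kPa, y_1 = 0.5224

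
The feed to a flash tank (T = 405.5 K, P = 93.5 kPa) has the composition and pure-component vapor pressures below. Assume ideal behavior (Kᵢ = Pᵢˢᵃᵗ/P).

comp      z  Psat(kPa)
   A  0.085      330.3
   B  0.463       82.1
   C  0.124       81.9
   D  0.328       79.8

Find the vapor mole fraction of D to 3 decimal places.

y_D = 0.292

Raoult's law: Kᵢ = Pᵢˢᵃᵗ/P = Pᵢˢᵃᵗ/93.5.
  K_A = 330.3/93.5 = 3.53262, K_B = 82.1/93.5 = 0.87807, K_C = 81.9/93.5 = 0.87594, K_D = 79.8/93.5 = 0.85348
Newton–Raphson from V/F = 0.67:
  V/F = 0.670: g = -0.0517, g' = -0.094 → V/F = 0.120
  V/F = 0.120: g = 0.0432, g' = -0.337 → V/F = 0.248
  V/F = 0.248: g = 0.0082, g' = -0.222 → V/F = 0.285
  V/F = 0.285: g = 0.0004, g' = -0.201 → V/F = 0.287
Converged at V/F = 0.287.
Compositions from xᵢ = zᵢ/(1+V/F(Kᵢ−1)), yᵢ = Kᵢxᵢ:
  A: x = 0.049, y = 0.174
  B: x = 0.480, y = 0.421
  C: x = 0.129, y = 0.113
  D: x = 0.342, y = 0.292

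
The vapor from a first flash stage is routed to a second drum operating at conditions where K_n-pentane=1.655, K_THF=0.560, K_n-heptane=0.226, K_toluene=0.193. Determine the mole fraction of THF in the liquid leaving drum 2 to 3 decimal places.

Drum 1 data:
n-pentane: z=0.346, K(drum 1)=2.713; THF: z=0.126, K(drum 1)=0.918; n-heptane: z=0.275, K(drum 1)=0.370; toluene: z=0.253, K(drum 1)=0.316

Drum 1:
Rachford–Rice: g(ψ₁) = Σ zᵢ(Kᵢ−1)/(1+ψ₁(Kᵢ−1)) = 0.
Feasibility: ΣzᵢKᵢ = 1.236, Σzᵢ/Kᵢ = 1.809 — both > 1, two phases present.
Iterate (Newton) starting at ψ₁ = 0.57:
  ψ₁ = 0.570: g = -0.2649, g' = -0.845 → ψ₁ = 0.256
  ψ₁ = 0.256: g = -0.0152, g' = -0.820 → ψ₁ = 0.238
Converged at ψ₁ = 0.238.
Drum-1 compositions:
  n-pentane: x = 0.246, y = 0.667
  THF: x = 0.129, y = 0.118
  n-heptane: x = 0.324, y = 0.120
  toluene: x = 0.302, y = 0.095
Drum-2 feed = drum-1 vapor: z₂ = (0.6668, 0.1180, 0.1197, 0.0955).
Drum 2:
Let ψ₂ = V/F and solve Σ zᵢ(Kᵢ−1)/(1+ψ₂(Kᵢ−1)) = 0.
Check two-phase: ΣzᵢKᵢ = 1.215 > 1 and Σzᵢ/Kᵢ = 1.638 > 1, so g(0) = 0.215 > 0 and g(1) = -0.638 < 0.
Newton iteration, ψ₂⁰ = 0.33:
  ψ₂ = 0.330: g = 0.0690, g' = -0.470 → ψ₂ = 0.477
  ψ₂ = 0.477: g = -0.0050, g' = -0.547 → ψ₂ = 0.468
Converged at ψ₂ = 0.468.
  n-pentane: x = 0.510, y = 0.845
  THF: x = 0.149, y = 0.083
  n-heptane: x = 0.188, y = 0.042
  toluene: x = 0.153, y = 0.030

x_THF (drum 2) = 0.149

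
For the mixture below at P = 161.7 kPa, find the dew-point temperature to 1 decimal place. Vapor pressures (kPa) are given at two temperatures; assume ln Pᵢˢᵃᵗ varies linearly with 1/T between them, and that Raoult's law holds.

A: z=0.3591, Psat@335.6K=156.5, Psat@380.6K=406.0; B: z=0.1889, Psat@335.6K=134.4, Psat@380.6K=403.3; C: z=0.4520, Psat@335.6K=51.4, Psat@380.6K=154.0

Dew-point temperature: Σzᵢ·P/Pᵢˢᵃᵗ(T) = 1. Interpolate ln Pᵢˢᵃᵗ = aᵢ + bᵢ/T.
  T = 335.6 K: ΣzᵢP/Pᵢˢᵃᵗ = 2.0203
  T = 380.6 K: ΣzᵢP/Pᵢˢᵃᵗ = 0.6934
  T = 358.1 K: ΣzᵢP/Pᵢˢᵃᵗ = 1.1440
  T = 369.4 K: ΣzᵢP/Pᵢˢᵃᵗ = 0.8828
  T = 363.8 K: ΣzᵢP/Pᵢˢᵃᵗ = 1.0017
  T = 366.6 K: ΣzᵢP/Pᵢˢᵃᵗ = 0.9399
Interpolating between 363.8 K and 366.6 K gives T ≈ 363.9 K.

T = 363.9 K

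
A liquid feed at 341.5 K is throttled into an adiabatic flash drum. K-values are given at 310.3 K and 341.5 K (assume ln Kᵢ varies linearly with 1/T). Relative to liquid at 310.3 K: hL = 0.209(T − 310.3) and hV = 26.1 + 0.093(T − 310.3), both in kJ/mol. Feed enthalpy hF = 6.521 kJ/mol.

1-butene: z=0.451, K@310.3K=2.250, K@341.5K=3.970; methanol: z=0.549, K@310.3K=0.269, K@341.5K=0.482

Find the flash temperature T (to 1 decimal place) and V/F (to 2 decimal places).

T = 313.0 K, V/F = 0.23

Adiabatic flash: solve Rachford–Rice at each trial T, then check hF = ψ·hV(T) + (1−ψ)·hL(T).
  T = 310.3 K: K = (2.250, 0.269), RR gives ψ = 0.178, H_out = 4.640 kJ/mol
  T = 341.5 K: K = (3.970, 0.482), RR gives ψ = 0.686, H_out = 21.938 kJ/mol
  T = 325.9 K: K = (3.030, 0.365), RR gives ψ = 0.440, H_out = 13.946 kJ/mol
  T = 318.1 K: K = (2.620, 0.315), RR gives ψ = 0.319, H_out = 9.672 kJ/mol
  T = 314.2 K: K = (2.430, 0.291), RR gives ψ = 0.252, H_out = 7.291 kJ/mol
  T = 312.2 K: K = (2.337, 0.280), RR gives ψ = 0.215, H_out = 5.971 kJ/mol
Linear interpolation between T = 312.2 (H_out = 5.971) and T = 314.2 (H_out = 7.291) on hF = 6.521 gives T ≈ 313.0 K, at which ψ = 0.23.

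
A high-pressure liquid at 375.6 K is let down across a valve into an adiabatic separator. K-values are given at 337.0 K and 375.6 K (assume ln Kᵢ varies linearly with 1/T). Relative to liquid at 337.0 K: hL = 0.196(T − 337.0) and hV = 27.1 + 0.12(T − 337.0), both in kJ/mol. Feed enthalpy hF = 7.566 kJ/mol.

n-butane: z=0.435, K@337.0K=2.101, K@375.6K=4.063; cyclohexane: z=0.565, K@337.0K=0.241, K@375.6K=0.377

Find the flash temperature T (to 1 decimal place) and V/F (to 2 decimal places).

Adiabatic flash: solve Rachford–Rice at each trial T, then check hF = ψ·hV(T) + (1−ψ)·hL(T).
  T = 337.0 K: K = (2.101, 0.241), RR gives ψ = 0.060, H_out = 1.625 kJ/mol
  T = 375.6 K: K = (4.063, 0.377), RR gives ψ = 0.514, H_out = 19.982 kJ/mol
  T = 356.3 K: K = (2.974, 0.305), RR gives ψ = 0.340, H_out = 12.493 kJ/mol
  T = 346.6 K: K = (2.510, 0.272), RR gives ψ = 0.223, H_out = 7.767 kJ/mol
  T = 341.8 K: K = (2.299, 0.256), RR gives ψ = 0.150, H_out = 4.949 kJ/mol
  T = 344.2 K: K = (2.403, 0.264), RR gives ψ = 0.188, H_out = 6.410 kJ/mol
Linear interpolation between T = 344.2 (H_out = 6.410) and T = 346.6 (H_out = 7.767) on hF = 7.566 gives T ≈ 346.2 K, at which ψ = 0.22.

T = 346.2 K, V/F = 0.22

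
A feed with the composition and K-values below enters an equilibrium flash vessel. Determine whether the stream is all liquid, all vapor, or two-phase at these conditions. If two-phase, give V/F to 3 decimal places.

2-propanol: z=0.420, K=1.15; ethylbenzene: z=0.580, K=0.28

ΣzᵢKᵢ = 0.645; Σzᵢ/Kᵢ = 2.437.
Since ΣzᵢKᵢ < 1 the mixture is below its bubble point — single liquid phase.

all liquid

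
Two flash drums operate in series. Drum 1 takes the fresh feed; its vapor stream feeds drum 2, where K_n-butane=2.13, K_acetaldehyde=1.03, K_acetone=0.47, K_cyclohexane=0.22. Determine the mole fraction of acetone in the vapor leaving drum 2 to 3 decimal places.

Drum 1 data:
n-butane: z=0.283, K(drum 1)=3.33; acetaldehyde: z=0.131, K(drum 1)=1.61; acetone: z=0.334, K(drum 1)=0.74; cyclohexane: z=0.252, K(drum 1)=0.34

y_acetone (drum 2) = 0.169

Drum 1:
Rachford–Rice: g(ψ₁) = Σ zᵢ(Kᵢ−1)/(1+ψ₁(Kᵢ−1)) = 0.
Feasibility: ΣzᵢKᵢ = 1.486, Σzᵢ/Kᵢ = 1.359 — both > 1, two phases present.
Newton–Raphson from ψ₁ = 0.52:
  ψ₁ = 0.520: g = 0.0052, g' = -0.627 → ψ₁ = 0.528
Converged at ψ₁ = 0.528.
Drum-1 compositions:
  n-butane: x = 0.127, y = 0.422
  acetaldehyde: x = 0.099, y = 0.160
  acetone: x = 0.387, y = 0.287
  cyclohexane: x = 0.387, y = 0.132
Drum-2 feed = drum-1 vapor: z₂ = (0.4224, 0.1595, 0.2865, 0.1315).
Drum 2:
Let ψ₂ = V/F and solve Σ zᵢ(Kᵢ−1)/(1+ψ₂(Kᵢ−1)) = 0.
Check two-phase: ΣzᵢKᵢ = 1.228 > 1 and Σzᵢ/Kᵢ = 1.561 > 1, so g(0) = 0.228 > 0 and g(1) = -0.561 < 0.
Newton–Raphson from ψ₂ = 0.61:
  ψ₂ = 0.610: g = -0.1329, g' = -0.656 → ψ₂ = 0.408
  ψ₂ = 0.408: g = -0.0125, g' = -0.556 → ψ₂ = 0.385
Converged at ψ₂ = 0.385.
  n-butane: x = 0.294, y = 0.627
  acetaldehyde: x = 0.158, y = 0.162
  acetone: x = 0.360, y = 0.169
  cyclohexane: x = 0.188, y = 0.041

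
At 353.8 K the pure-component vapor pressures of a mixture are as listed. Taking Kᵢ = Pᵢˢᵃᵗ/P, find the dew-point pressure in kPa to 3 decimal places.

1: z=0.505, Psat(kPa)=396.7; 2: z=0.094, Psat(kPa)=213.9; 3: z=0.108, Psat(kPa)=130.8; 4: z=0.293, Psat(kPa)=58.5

At the dew point ψ → 1, so Σzᵢ/Kᵢ = 1 with Kᵢ = Pᵢˢᵃᵗ/P ⇒ 1/P = Σzᵢ/Pᵢˢᵃᵗ.
1/P = 0.505/396.7 + 0.094/213.9 + 0.108/130.8 + 0.293/58.5 = 0.007547 ⇒ P = 132.508 kPa

Pdew = 132.508 kPa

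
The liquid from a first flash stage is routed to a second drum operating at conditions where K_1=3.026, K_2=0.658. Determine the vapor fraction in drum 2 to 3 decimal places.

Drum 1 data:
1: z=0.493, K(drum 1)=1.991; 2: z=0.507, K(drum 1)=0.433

V/F (drum 2) = 0.750

Drum 1:
Let ψ₁ = V/F and solve Σ zᵢ(Kᵢ−1)/(1+ψ₁(Kᵢ−1)) = 0.
Check two-phase: ΣzᵢKᵢ = 1.201 > 1 and Σzᵢ/Kᵢ = 1.419 > 1, so g(0) = 0.201 > 0 and g(1) = -0.419 < 0.
Binary case is linear: z₁(K₁−1)(1+ψ₁(K₂−1)) + z₂(K₂−1)(1+ψ₁(K₁−1)) = 0
⇒ ψ₁ = [z₁(K₁−1)+z₂(K₂−1)] / [−(K₁−1)(K₂−1)] = 0.2011/0.5619 = 0.358
Drum-1 compositions:
  1: x = 0.364, y = 0.725
  2: x = 0.636, y = 0.275
Drum-2 feed = drum-1 liquid: z₂ = (0.3639, 0.6361).
Drum 2:
Material balance + equilibrium reduce to Σ zᵢ(Kᵢ−1)/(1+ψ₂(Kᵢ−1)) = 0.
Check two-phase: ΣzᵢKᵢ = 1.520 > 1 and Σzᵢ/Kᵢ = 1.087 > 1, so g(0) = 0.520 > 0 and g(1) = -0.087 < 0.
Iterate (Newton) starting at ψ₂ = 0.5:
  ψ₂ = 0.500: g = 0.1039, g' = -0.477 → ψ₂ = 0.718
  ψ₂ = 0.718: g = 0.0121, g' = -0.379 → ψ₂ = 0.750
Converged at ψ₂ = 0.750.
  1: x = 0.144, y = 0.437
  2: x = 0.856, y = 0.563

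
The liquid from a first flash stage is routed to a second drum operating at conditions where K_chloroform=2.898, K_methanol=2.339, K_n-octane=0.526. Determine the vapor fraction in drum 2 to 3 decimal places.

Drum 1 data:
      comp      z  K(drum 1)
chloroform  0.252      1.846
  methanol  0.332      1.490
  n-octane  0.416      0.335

V/F (drum 2) = 0.760

Drum 1:
Iterate (Newton) starting at ψ₁ = 0.48:
  ψ₁ = 0.480: g = -0.1230, g' = -0.540 → ψ₁ = 0.252
  ψ₁ = 0.252: g = -0.0120, g' = -0.451 → ψ₁ = 0.226
Converged at ψ₁ = 0.226.
Drum-1 compositions:
  chloroform: x = 0.212, y = 0.391
  methanol: x = 0.299, y = 0.445
  n-octane: x = 0.489, y = 0.164
Drum-2 feed = drum-1 liquid: z₂ = (0.2116, 0.2989, 0.4895).
Drum 2:
Let ψ₂ = V/F and solve Σ zᵢ(Kᵢ−1)/(1+ψ₂(Kᵢ−1)) = 0.
Check two-phase: ΣzᵢKᵢ = 1.570 > 1 and Σzᵢ/Kᵢ = 1.131 > 1, so g(0) = 0.570 > 0 and g(1) = -0.131 < 0.
Newton–Raphson from ψ₂ = 0.53:
  ψ₂ = 0.530: g = 0.1245, g' = -0.569 → ψ₂ = 0.749
  ψ₂ = 0.749: g = 0.0061, g' = -0.528 → ψ₂ = 0.760
Converged at ψ₂ = 0.760.
  chloroform: x = 0.087, y = 0.251
  methanol: x = 0.148, y = 0.346
  n-octane: x = 0.765, y = 0.403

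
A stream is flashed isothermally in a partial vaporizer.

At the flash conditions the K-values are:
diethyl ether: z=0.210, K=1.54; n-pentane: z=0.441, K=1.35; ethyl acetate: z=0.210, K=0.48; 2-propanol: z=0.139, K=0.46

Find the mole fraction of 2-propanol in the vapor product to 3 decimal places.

Material balance + equilibrium reduce to Σ zᵢ(Kᵢ−1)/(1+V/F(Kᵢ−1)) = 0.
Feasibility: ΣzᵢKᵢ = 1.083, Σzᵢ/Kᵢ = 1.203 — both > 1, two phases present.
Newton iteration, V/F⁰ = 0.5:
  V/F = 0.500: g = -0.0297, g' = -0.257 → V/F = 0.384
  V/F = 0.384: g = -0.0012, g' = -0.237 → V/F = 0.379
Converged at V/F = 0.379.
Compositions from xᵢ = zᵢ/(1+V/F(Kᵢ−1)), yᵢ = Kᵢxᵢ:
  diethyl ether: x = 0.174, y = 0.268
  n-pentane: x = 0.389, y = 0.526
  ethyl acetate: x = 0.262, y = 0.126
  2-propanol: x = 0.175, y = 0.080

y_2-propanol = 0.080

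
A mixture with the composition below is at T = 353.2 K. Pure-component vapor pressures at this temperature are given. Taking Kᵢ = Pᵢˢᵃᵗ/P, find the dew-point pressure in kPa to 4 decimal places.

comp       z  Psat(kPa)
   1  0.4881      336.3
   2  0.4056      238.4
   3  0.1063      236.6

At the dew point ψ → 1, so Σzᵢ/Kᵢ = 1 with Kᵢ = Pᵢˢᵃᵗ/P ⇒ 1/P = Σzᵢ/Pᵢˢᵃᵗ.
1/P = 0.4881/336.3 + 0.4056/238.4 + 0.1063/236.6 = 0.0036020 ⇒ P = 277.6230 kPa

Pdew = 277.6230 kPa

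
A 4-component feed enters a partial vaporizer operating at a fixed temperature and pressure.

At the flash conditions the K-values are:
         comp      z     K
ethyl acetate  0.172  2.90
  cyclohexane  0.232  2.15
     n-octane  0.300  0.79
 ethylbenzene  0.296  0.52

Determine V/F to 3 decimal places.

Rachford–Rice: g(V/F) = Σ zᵢ(Kᵢ−1)/(1+V/F(Kᵢ−1)) = 0.
Feasibility: ΣzᵢKᵢ = 1.389, Σzᵢ/Kᵢ = 1.116 — both > 1, two phases present.
Newton–Raphson from V/F = 0.5:
  V/F = 0.500: g = 0.0796, g' = -0.422 → V/F = 0.689
  V/F = 0.689: g = 0.0045, g' = -0.382 → V/F = 0.701
Converged at V/F = 0.701.

V/F = 0.701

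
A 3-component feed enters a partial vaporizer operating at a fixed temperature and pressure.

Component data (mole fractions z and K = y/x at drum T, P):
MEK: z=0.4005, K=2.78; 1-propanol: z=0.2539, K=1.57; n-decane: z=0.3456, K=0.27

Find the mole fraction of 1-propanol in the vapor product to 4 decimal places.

Let β = V/F and solve Σ zᵢ(Kᵢ−1)/(1+β(Kᵢ−1)) = 0.
g(0) = ΣzᵢKᵢ − 1 = 0.6053 and g(1) = 1 − Σzᵢ/Kᵢ = -0.5858, so a root lies in (0, 1).
Newton–Raphson from β = 0.5:
  β = 0.5000: g = 0.09251, g' = -0.8619 → β = 0.6073
  β = 0.6073: g = -0.00316, g' = -0.9329 → β = 0.6039
Converged at β = 0.6039.
Compositions from xᵢ = zᵢ/(1+β(Kᵢ−1)), yᵢ = Kᵢxᵢ:
  MEK: x = 0.1930, y = 0.5366
  1-propanol: x = 0.1889, y = 0.2965
  n-decane: x = 0.6181, y = 0.1669

y_1-propanol = 0.2965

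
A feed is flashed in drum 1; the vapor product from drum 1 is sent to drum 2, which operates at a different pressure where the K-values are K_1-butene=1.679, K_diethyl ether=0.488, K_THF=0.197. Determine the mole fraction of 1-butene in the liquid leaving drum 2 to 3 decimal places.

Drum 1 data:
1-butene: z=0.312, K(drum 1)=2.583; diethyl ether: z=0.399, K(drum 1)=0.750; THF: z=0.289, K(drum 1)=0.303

Drum 1:
Rachford–Rice: g(ψ₁) = Σ zᵢ(Kᵢ−1)/(1+ψ₁(Kᵢ−1)) = 0.
Feasibility: ΣzᵢKᵢ = 1.193, Σzᵢ/Kᵢ = 1.607 — both > 1, two phases present.
Iterate (Newton) starting at ψ₁ = 0.46:
  ψ₁ = 0.460: g = -0.1234, g' = -0.598 → ψ₁ = 0.254
  ψ₁ = 0.254: g = 0.0013, g' = -0.634 → ψ₁ = 0.256
Converged at ψ₁ = 0.256.
Drum-1 compositions:
  1-butene: x = 0.222, y = 0.574
  diethyl ether: x = 0.426, y = 0.320
  THF: x = 0.352, y = 0.107
Drum-2 feed = drum-1 vapor: z₂ = (0.5738, 0.3197, 0.1065).
Drum 2:
Let ψ₂ = V/F and solve Σ zᵢ(Kᵢ−1)/(1+ψ₂(Kᵢ−1)) = 0.
g(0) = ΣzᵢKᵢ − 1 = 0.140 and g(1) = 1 − Σzᵢ/Kᵢ = -0.538, so a root lies in (0, 1).
Newton iteration, ψ₂⁰ = 0.41:
  ψ₂ = 0.410: g = -0.0299, g' = -0.449 → ψ₂ = 0.343
  ψ₂ = 0.343: g = -0.0007, g' = -0.428 → ψ₂ = 0.342
Converged at ψ₂ = 0.342.
  1-butene: x = 0.466, y = 0.782
  diethyl ether: x = 0.387, y = 0.189
  THF: x = 0.147, y = 0.029

x_1-butene (drum 2) = 0.466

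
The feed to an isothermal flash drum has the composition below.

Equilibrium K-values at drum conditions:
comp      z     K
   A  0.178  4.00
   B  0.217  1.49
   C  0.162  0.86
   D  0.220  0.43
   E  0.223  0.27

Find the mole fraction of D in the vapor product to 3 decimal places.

y_D = 0.113

Material balance + equilibrium reduce to Σ zᵢ(Kᵢ−1)/(1+β(Kᵢ−1)) = 0.
Feasibility: ΣzᵢKᵢ = 1.329, Σzᵢ/Kᵢ = 1.716 — both > 1, two phases present.
Newton iteration, β⁰ = 0.63:
  β = 0.630: g = -0.2559, g' = -0.807 → β = 0.313
  β = 0.313: g = -0.0198, g' = -0.774 → β = 0.287
  β = 0.287: g = 0.0003, g' = -0.798 → β = 0.288
Converged at β = 0.288.
Compositions from xᵢ = zᵢ/(1+β(Kᵢ−1)), yᵢ = Kᵢxᵢ:
  A: x = 0.096, y = 0.382
  B: x = 0.190, y = 0.283
  C: x = 0.169, y = 0.145
  D: x = 0.263, y = 0.113
  E: x = 0.282, y = 0.076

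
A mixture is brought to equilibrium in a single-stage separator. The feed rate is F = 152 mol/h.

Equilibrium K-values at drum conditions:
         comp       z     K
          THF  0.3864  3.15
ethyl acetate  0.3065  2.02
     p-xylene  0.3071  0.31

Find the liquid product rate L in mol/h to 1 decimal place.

L = 29.7 mol/h

Newton iteration, β⁰ = 0.33:
  β = 0.3300: g = 0.44549, g' = -1.0348 → β = 0.7605
  β = 0.7605: g = 0.04546, g' = -1.0057 → β = 0.8057
  β = 0.8057: g = -0.00153, g' = -1.0768 → β = 0.8043
Converged at β = 0.8043.
Then V = β·F = 0.8043·152 = 122.3 mol/h and L = F − V = 29.7 mol/h.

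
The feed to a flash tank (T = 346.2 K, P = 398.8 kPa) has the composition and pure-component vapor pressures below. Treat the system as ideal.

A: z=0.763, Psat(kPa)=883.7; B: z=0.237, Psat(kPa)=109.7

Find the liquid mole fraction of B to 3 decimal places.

x_B = 0.626

Raoult's law: Kᵢ = Pᵢˢᵃᵗ/P = Pᵢˢᵃᵗ/398.8.
  K_A = 883.7/398.8 = 2.21590, K_B = 109.7/398.8 = 0.27508
Let β = V/F and solve Σ zᵢ(Kᵢ−1)/(1+β(Kᵢ−1)) = 0.
Check two-phase: ΣzᵢKᵢ = 1.756 > 1 and Σzᵢ/Kᵢ = 1.206 > 1, so g(0) = 0.756 > 0 and g(1) = -0.206 < 0.
Binary case is linear: z₁(K₁−1)(1+β(K₂−1)) + z₂(K₂−1)(1+β(K₁−1)) = 0
⇒ β = [z₁(K₁−1)+z₂(K₂−1)] / [−(K₁−1)(K₂−1)] = 0.7559/0.8814 = 0.858
Compositions from xᵢ = zᵢ/(1+β(Kᵢ−1)), yᵢ = Kᵢxᵢ:
  A: x = 0.374, y = 0.828
  B: x = 0.626, y = 0.172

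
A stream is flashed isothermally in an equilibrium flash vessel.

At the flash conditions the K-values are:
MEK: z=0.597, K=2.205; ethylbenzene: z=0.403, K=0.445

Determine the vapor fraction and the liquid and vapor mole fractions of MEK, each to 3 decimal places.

Material balance + equilibrium reduce to Σ zᵢ(Kᵢ−1)/(1+ψ(Kᵢ−1)) = 0.
g(0) = ΣzᵢKᵢ − 1 = 0.496 and g(1) = 1 − Σzᵢ/Kᵢ = -0.176, so a root lies in (0, 1).
Binary case is linear: z₁(K₁−1)(1+ψ(K₂−1)) + z₂(K₂−1)(1+ψ(K₁−1)) = 0
⇒ ψ = [z₁(K₁−1)+z₂(K₂−1)] / [−(K₁−1)(K₂−1)] = 0.4957/0.6688 = 0.741
Compositions from xᵢ = zᵢ/(1+ψ(Kᵢ−1)), yᵢ = Kᵢxᵢ:
  MEK: x = 0.315, y = 0.695
  ethylbenzene: x = 0.685, y = 0.305

ψ = 0.741, x_MEK = 0.315, y_MEK = 0.695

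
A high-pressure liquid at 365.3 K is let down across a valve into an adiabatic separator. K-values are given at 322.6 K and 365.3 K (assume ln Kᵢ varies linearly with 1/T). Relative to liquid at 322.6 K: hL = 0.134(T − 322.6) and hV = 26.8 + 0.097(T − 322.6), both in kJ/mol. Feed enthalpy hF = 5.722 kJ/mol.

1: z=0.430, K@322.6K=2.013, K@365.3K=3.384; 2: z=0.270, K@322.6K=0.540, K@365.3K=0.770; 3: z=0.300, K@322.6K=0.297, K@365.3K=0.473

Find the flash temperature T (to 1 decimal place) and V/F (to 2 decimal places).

Adiabatic flash: solve Rachford–Rice at each trial T, then check hF = ψ·hV(T) + (1−ψ)·hL(T).
  T = 322.6 K: K = (2.013, 0.540, 0.297), RR gives ψ = 0.165, H_out = 4.433 kJ/mol
  T = 365.3 K: K = (3.384, 0.770, 0.473), RR gives ψ = 0.806, H_out = 26.041 kJ/mol
  T = 344.0 K: K = (2.654, 0.652, 0.380), RR gives ψ = 0.510, H_out = 16.129 kJ/mol
  T = 333.3 K: K = (2.322, 0.595, 0.337), RR gives ψ = 0.354, H_out = 10.780 kJ/mol
  T = 328.0 K: K = (2.166, 0.568, 0.317), RR gives ψ = 0.267, H_out = 7.817 kJ/mol
  T = 325.3 K: K = (2.089, 0.554, 0.307), RR gives ψ = 0.218, H_out = 6.181 kJ/mol
  T = 324.0 K: K = (2.052, 0.547, 0.302), RR gives ψ = 0.193, H_out = 5.354 kJ/mol
Linear interpolation between T = 324.0 (H_out = 5.354) and T = 325.3 (H_out = 6.181) on hF = 5.722 gives T ≈ 324.6 K, at which ψ = 0.20.

T = 324.6 K, V/F = 0.20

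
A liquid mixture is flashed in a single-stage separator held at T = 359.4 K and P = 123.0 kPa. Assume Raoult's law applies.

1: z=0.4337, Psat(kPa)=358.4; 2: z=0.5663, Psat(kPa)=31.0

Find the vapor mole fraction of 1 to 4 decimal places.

y_1 = 0.8188

Raoult's law: Kᵢ = Pᵢˢᵃᵗ/P = Pᵢˢᵃᵗ/123.0.
  K_1 = 358.4/123.0 = 2.913821, K_2 = 31.0/123.0 = 0.252033
Binary case is linear: z₁(K₁−1)(1+ψ(K₂−1)) + z₂(K₂−1)(1+ψ(K₁−1)) = 0
⇒ ψ = [z₁(K₁−1)+z₂(K₂−1)] / [−(K₁−1)(K₂−1)] = 0.40645/1.43148 = 0.2839
Compositions from xᵢ = zᵢ/(1+ψ(Kᵢ−1)), yᵢ = Kᵢxᵢ:
  1: x = 0.2810, y = 0.8188
  2: x = 0.7190, y = 0.1812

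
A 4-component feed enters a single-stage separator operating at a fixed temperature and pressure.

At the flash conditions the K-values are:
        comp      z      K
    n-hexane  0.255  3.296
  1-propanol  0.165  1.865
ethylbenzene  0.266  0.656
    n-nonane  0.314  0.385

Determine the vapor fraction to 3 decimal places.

Newton–Raphson from ψ = 0.46:
  ψ = 0.460: g = 0.0088, g' = -0.657 → ψ = 0.473
  ψ = 0.473: g = 0.0000, g' = -0.652 → ψ = 0.474
Converged at ψ = 0.474.

ψ = 0.474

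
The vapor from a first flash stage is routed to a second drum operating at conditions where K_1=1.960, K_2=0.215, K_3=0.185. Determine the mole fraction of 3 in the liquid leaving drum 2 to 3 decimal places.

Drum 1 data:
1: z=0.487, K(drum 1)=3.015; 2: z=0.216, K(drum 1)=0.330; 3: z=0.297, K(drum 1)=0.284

Drum 1:
Iterate (Newton) starting at ψ₁ = 0.51:
  ψ₁ = 0.510: g = -0.0708, g' = -1.082 → ψ₁ = 0.445
  ψ₁ = 0.445: g = -0.0004, g' = -1.074 → ψ₁ = 0.444
Converged at ψ₁ = 0.444.
Drum-1 compositions:
  1: x = 0.257, y = 0.775
  2: x = 0.308, y = 0.101
  3: x = 0.435, y = 0.124
Drum-2 feed = drum-1 vapor: z₂ = (0.7748, 0.1015, 0.1237).
Drum 2:
Material balance + equilibrium reduce to Σ zᵢ(Kᵢ−1)/(1+ψ₂(Kᵢ−1)) = 0.
Check two-phase: ΣzᵢKᵢ = 1.563 > 1 and Σzᵢ/Kᵢ = 1.536 > 1, so g(0) = 0.563 > 0 and g(1) = -0.536 < 0.
Newton–Raphson from ψ₂ = 0.46:
  ψ₂ = 0.460: g = 0.2301, g' = -0.707 → ψ₂ = 0.785
  ψ₂ = 0.785: g = -0.0637, g' = -1.291 → ψ₂ = 0.736
  ψ₂ = 0.736: g = -0.0047, g' = -1.109 → ψ₂ = 0.732
Converged at ψ₂ = 0.732.
  1: x = 0.455, y = 0.892
  2: x = 0.238, y = 0.051
  3: x = 0.306, y = 0.057

x_3 (drum 2) = 0.306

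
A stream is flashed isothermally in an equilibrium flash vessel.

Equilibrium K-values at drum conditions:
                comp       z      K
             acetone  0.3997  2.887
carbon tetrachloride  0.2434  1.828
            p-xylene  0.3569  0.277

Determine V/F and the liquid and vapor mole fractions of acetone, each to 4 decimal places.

V/F = 0.6331, x_acetone = 0.1821, y_acetone = 0.5258

Rachford–Rice: g(V/F) = Σ zᵢ(Kᵢ−1)/(1+V/F(Kᵢ−1)) = 0.
Feasibility: ΣzᵢKᵢ = 1.6977, Σzᵢ/Kᵢ = 1.5600 — both > 1, two phases present.
Iterate (Newton) starting at V/F = 0.5:
  V/F = 0.5000: g = 0.12648, g' = -0.9179 → V/F = 0.6378
  V/F = 0.6378: g = -0.00467, g' = -1.0070 → V/F = 0.6332
  V/F = 0.6332: g = -0.00001, g' = -1.0018 → V/F = 0.6331
Converged at V/F = 0.6331.
Compositions from xᵢ = zᵢ/(1+V/F(Kᵢ−1)), yᵢ = Kᵢxᵢ:
  acetone: x = 0.1821, y = 0.5258
  carbon tetrachloride: x = 0.1597, y = 0.2919
  p-xylene: x = 0.6582, y = 0.1823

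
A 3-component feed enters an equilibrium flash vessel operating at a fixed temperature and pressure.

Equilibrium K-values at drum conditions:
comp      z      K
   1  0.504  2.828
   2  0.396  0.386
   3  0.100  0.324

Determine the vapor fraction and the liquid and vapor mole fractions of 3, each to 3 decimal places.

Material balance + equilibrium reduce to Σ zᵢ(Kᵢ−1)/(1+ψ(Kᵢ−1)) = 0.
g(0) = ΣzᵢKᵢ − 1 = 0.611 and g(1) = 1 − Σzᵢ/Kᵢ = -0.513, so a root lies in (0, 1).
Iterate (Newton) starting at ψ = 0.5:
  ψ = 0.500: g = 0.0284, g' = -0.875 → ψ = 0.532
Converged at ψ = 0.532.
Compositions from xᵢ = zᵢ/(1+ψ(Kᵢ−1)), yᵢ = Kᵢxᵢ:
  1: x = 0.255, y = 0.722
  2: x = 0.588, y = 0.227
  3: x = 0.156, y = 0.051

ψ = 0.532, x_3 = 0.156, y_3 = 0.051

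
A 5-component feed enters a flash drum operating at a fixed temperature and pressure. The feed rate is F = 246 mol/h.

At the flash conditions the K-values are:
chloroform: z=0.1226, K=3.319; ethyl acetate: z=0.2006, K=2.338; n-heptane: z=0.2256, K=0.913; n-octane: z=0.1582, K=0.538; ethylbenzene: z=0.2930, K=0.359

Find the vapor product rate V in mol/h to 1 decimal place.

V = 82.2 mol/h

Rachford–Rice: g(ψ) = Σ zᵢ(Kᵢ−1)/(1+ψ(Kᵢ−1)) = 0.
Check two-phase: ΣzᵢKᵢ = 1.2722 > 1 and Σzᵢ/Kᵢ = 1.4800 > 1, so g(0) = 0.2722 > 0 and g(1) = -0.4800 < 0.
Iterate (Newton) starting at ψ = 0.48:
  ψ = 0.4800: g = -0.08770, g' = -0.5896 → ψ = 0.3313
  ψ = 0.3313: g = 0.00182, g' = -0.6262 → ψ = 0.3342
Converged at ψ = 0.3342.
Then V = ψ·F = 0.3342·246 = 82.2 mol/h and L = F − V = 163.8 mol/h.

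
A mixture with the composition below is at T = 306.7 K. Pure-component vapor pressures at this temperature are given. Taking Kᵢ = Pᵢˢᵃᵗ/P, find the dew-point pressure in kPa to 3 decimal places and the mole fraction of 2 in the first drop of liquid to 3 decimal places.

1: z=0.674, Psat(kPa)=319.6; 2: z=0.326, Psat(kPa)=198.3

Pdew = 266.463 kPa, x_2 = 0.438

At the dew point ψ → 1, so Σzᵢ/Kᵢ = 1 with Kᵢ = Pᵢˢᵃᵗ/P ⇒ 1/P = Σzᵢ/Pᵢˢᵃᵗ.
1/P = 0.674/319.6 + 0.326/198.3 = 0.003753 ⇒ P = 266.463 kPa
xᵢ = zᵢP/Pᵢˢᵃᵗ ⇒ x_2 = 0.326·266.463/198.3 = 0.438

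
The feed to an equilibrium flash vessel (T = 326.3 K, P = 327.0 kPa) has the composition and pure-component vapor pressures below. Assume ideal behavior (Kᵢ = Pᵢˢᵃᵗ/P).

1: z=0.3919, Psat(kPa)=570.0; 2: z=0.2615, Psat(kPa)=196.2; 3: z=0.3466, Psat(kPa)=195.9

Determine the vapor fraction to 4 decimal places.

ψ = 0.1602

Raoult's law: Kᵢ = Pᵢˢᵃᵗ/P = Pᵢˢᵃᵗ/327.0.
  K_1 = 570.0/327.0 = 1.743119, K_2 = 196.2/327.0 = 0.600000, K_3 = 195.9/327.0 = 0.599083
Rachford–Rice: g(ψ) = Σ zᵢ(Kᵢ−1)/(1+ψ(Kᵢ−1)) = 0.
g(0) = ΣzᵢKᵢ − 1 = 0.0477 and g(1) = 1 − Σzᵢ/Kᵢ = -0.2392, so a root lies in (0, 1).
Iterate (Newton) starting at ψ = 0.5:
  ψ = 0.5000: g = -0.09221, g' = -0.2676 → ψ = 0.1554
  ψ = 0.1554: g = 0.00137, g' = -0.2849 → ψ = 0.1602
Converged at ψ = 0.1602.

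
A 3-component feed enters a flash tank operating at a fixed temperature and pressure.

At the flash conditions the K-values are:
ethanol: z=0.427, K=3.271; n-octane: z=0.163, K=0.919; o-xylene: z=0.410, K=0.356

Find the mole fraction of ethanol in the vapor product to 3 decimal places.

Let ψ = V/F and solve Σ zᵢ(Kᵢ−1)/(1+ψ(Kᵢ−1)) = 0.
Feasibility: ΣzᵢKᵢ = 1.692, Σzᵢ/Kᵢ = 1.460 — both > 1, two phases present.
Newton iteration, ψ⁰ = 0.54:
  ψ = 0.540: g = 0.0169, g' = -0.845 → ψ = 0.560
Converged at ψ = 0.560.
Compositions from xᵢ = zᵢ/(1+ψ(Kᵢ−1)), yᵢ = Kᵢxᵢ:
  ethanol: x = 0.188, y = 0.615
  n-octane: x = 0.171, y = 0.157
  o-xylene: x = 0.641, y = 0.228

y_ethanol = 0.615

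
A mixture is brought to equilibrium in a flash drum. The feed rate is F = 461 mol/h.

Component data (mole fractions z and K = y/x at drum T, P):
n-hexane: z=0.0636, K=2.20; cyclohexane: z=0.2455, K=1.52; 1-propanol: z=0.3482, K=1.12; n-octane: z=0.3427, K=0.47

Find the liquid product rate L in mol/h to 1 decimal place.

Newton–Raphson from ψ = 0.46:
  ψ = 0.4600: g = -0.04840, g' = -0.2541 → ψ = 0.2695
  ψ = 0.2695: g = -0.00179, g' = -0.2391 → ψ = 0.2620
Converged at ψ = 0.2620.
Then V = ψ·F = 0.2620·461 = 120.8 mol/h and L = F − V = 340.2 mol/h.

L = 340.2 mol/h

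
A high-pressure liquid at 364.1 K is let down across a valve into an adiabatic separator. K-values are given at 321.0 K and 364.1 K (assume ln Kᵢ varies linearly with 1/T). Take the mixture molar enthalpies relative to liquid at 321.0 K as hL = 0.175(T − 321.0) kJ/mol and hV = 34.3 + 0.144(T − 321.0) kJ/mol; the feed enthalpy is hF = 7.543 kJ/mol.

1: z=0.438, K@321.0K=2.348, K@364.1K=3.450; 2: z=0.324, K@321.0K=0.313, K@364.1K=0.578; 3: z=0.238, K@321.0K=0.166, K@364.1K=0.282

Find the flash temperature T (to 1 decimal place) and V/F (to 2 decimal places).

Adiabatic flash: solve Rachford–Rice at each trial T, then check hF = ψ·hV(T) + (1−ψ)·hL(T).
  T = 321.0 K: K = (2.348, 0.313, 0.166), RR gives ψ = 0.167, H_out = 5.724 kJ/mol
  T = 364.1 K: K = (3.450, 0.578, 0.282), RR gives ψ = 0.546, H_out = 25.552 kJ/mol
  T = 342.6 K: K = (2.882, 0.434, 0.220), RR gives ψ = 0.363, H_out = 15.988 kJ/mol
  T = 331.8 K: K = (2.610, 0.371, 0.192), RR gives ψ = 0.270, H_out = 11.056 kJ/mol
  T = 326.4 K: K = (2.478, 0.341, 0.179), RR gives ψ = 0.220, H_out = 8.461 kJ/mol
  T = 323.7 K: K = (2.413, 0.327, 0.172), RR gives ψ = 0.194, H_out = 7.113 kJ/mol
  T = 325.0 K: K = (2.444, 0.334, 0.175), RR gives ψ = 0.207, H_out = 7.767 kJ/mol
Linear interpolation between T = 323.7 (H_out = 7.113) and T = 325.0 (H_out = 7.767) on hF = 7.543 gives T ≈ 324.6 K, at which ψ = 0.20.

T = 324.6 K, V/F = 0.20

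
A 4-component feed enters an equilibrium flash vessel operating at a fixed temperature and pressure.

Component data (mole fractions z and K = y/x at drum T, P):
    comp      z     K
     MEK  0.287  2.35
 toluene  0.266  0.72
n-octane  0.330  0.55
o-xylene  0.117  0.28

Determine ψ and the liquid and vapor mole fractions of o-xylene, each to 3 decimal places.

ψ = 0.133, x_o-xylene = 0.129, y_o-xylene = 0.036

Material balance + equilibrium reduce to Σ zᵢ(Kᵢ−1)/(1+ψ(Kᵢ−1)) = 0.
Check two-phase: ΣzᵢKᵢ = 1.080 > 1 and Σzᵢ/Kᵢ = 1.509 > 1, so g(0) = 0.080 > 0 and g(1) = -0.509 < 0.
Newton–Raphson from ψ = 0.5:
  ψ = 0.500: g = -0.1785, g' = -0.474 → ψ = 0.123
  ψ = 0.123: g = 0.0053, g' = -0.555 → ψ = 0.133
Converged at ψ = 0.133.
Compositions from xᵢ = zᵢ/(1+ψ(Kᵢ−1)), yᵢ = Kᵢxᵢ:
  MEK: x = 0.243, y = 0.572
  toluene: x = 0.276, y = 0.199
  n-octane: x = 0.351, y = 0.193
  o-xylene: x = 0.129, y = 0.036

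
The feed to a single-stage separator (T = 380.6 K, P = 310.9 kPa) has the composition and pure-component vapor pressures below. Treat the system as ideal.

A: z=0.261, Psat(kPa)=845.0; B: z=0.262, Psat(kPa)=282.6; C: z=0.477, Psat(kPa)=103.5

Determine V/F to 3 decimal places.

V/F = 0.122

Raoult's law: Kᵢ = Pᵢˢᵃᵗ/P = Pᵢˢᵃᵗ/310.9.
  K_A = 845.0/310.9 = 2.71792, K_B = 282.6/310.9 = 0.90897, K_C = 103.5/310.9 = 0.33290
Newton–Raphson from V/F = 0.64:
  V/F = 0.640: g = -0.3670, g' = -0.824 → V/F = 0.194
  V/F = 0.194: g = -0.0537, g' = -0.715 → V/F = 0.119
  V/F = 0.119: g = 0.0023, g' = -0.783 → V/F = 0.122
Converged at V/F = 0.122.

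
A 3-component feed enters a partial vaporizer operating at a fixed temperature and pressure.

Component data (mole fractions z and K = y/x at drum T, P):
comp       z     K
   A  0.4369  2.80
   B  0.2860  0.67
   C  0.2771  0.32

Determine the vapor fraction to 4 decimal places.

ψ = 0.5211

Let ψ = V/F and solve Σ zᵢ(Kᵢ−1)/(1+ψ(Kᵢ−1)) = 0.
Feasibility: ΣzᵢKᵢ = 1.5036, Σzᵢ/Kᵢ = 1.4488 — both > 1, two phases present.
Newton–Raphson from ψ = 0.54:
  ψ = 0.5400: g = -0.01382, g' = -0.7301 → ψ = 0.5211
Converged at ψ = 0.5211.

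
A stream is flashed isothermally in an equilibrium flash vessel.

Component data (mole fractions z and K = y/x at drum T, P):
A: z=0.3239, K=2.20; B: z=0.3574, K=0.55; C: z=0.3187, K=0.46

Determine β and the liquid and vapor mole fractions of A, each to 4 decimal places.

Rachford–Rice: g(β) = Σ zᵢ(Kᵢ−1)/(1+β(Kᵢ−1)) = 0.
g(0) = ΣzᵢKᵢ − 1 = 0.0558 and g(1) = 1 − Σzᵢ/Kᵢ = -0.4899, so a root lies in (0, 1).
Newton–Raphson from β = 0.42:
  β = 0.4200: g = -0.16246, g' = -0.4717 → β = 0.0756
  β = 0.0756: g = 0.01045, g' = -0.5706 → β = 0.0939
  β = 0.0939: g = 0.00011, g' = -0.5588 → β = 0.0941
Converged at β = 0.0941.
Compositions from xᵢ = zᵢ/(1+β(Kᵢ−1)), yᵢ = Kᵢxᵢ:
  A: x = 0.2910, y = 0.6403
  B: x = 0.3732, y = 0.2053
  C: x = 0.3358, y = 0.1544

β = 0.0941, x_A = 0.2910, y_A = 0.6403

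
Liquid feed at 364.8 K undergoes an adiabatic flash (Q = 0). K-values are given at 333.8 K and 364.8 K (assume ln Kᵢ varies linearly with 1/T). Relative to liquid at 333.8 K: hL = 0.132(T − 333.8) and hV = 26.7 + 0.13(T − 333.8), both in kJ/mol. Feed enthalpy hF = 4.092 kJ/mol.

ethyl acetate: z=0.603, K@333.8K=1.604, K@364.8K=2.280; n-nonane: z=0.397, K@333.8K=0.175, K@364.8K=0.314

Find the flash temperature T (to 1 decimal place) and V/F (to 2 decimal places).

Adiabatic flash: solve Rachford–Rice at each trial T, then check hF = ψ·hV(T) + (1−ψ)·hL(T).
  T = 333.8 K: K = (1.604, 0.175), RR gives ψ = 0.074, H_out = 1.966 kJ/mol
  T = 364.8 K: K = (2.280, 0.314), RR gives ψ = 0.569, H_out = 19.245 kJ/mol
  T = 349.3 K: K = (1.927, 0.237), RR gives ψ = 0.363, H_out = 11.718 kJ/mol
  T = 341.6 K: K = (1.763, 0.205), RR gives ψ = 0.238, H_out = 7.379 kJ/mol
  T = 337.7 K: K = (1.683, 0.189), RR gives ψ = 0.162, H_out = 4.847 kJ/mol
  T = 335.8 K: K = (1.644, 0.182), RR gives ψ = 0.121, H_out = 3.495 kJ/mol
Linear interpolation between T = 335.8 (H_out = 3.495) and T = 337.7 (H_out = 4.847) on hF = 4.092 gives T ≈ 336.6 K, at which ψ = 0.14.

T = 336.6 K, V/F = 0.14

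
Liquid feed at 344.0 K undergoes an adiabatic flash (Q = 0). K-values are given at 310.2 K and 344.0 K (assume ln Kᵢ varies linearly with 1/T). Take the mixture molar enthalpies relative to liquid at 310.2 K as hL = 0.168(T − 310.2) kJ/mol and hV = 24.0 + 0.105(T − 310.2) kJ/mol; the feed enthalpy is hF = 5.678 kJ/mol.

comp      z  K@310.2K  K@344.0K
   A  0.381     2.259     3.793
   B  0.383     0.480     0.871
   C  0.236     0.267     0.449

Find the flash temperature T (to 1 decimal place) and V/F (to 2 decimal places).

T = 313.6 K, V/F = 0.21

Adiabatic flash: solve Rachford–Rice at each trial T, then check hF = ψ·hV(T) + (1−ψ)·hL(T).
  T = 310.2 K: K = (2.259, 0.480, 0.267), RR gives ψ = 0.140, H_out = 3.368 kJ/mol
  T = 344.0 K: K = (3.793, 0.871, 0.449), RR gives ψ = 0.879, H_out = 24.907 kJ/mol
  T = 327.1 K: K = (2.967, 0.657, 0.351), RR gives ψ = 0.488, H_out = 14.037 kJ/mol
  T = 318.6 K: K = (2.596, 0.563, 0.307), RR gives ψ = 0.317, H_out = 8.852 kJ/mol
  T = 314.4 K: K = (2.424, 0.521, 0.287), RR gives ψ = 0.231, H_out = 6.192 kJ/mol
  T = 312.3 K: K = (2.341, 0.500, 0.277), RR gives ψ = 0.187, H_out = 4.806 kJ/mol
Linear interpolation between T = 312.3 (H_out = 4.806) and T = 314.4 (H_out = 6.192) on hF = 5.678 gives T ≈ 313.6 K, at which ψ = 0.21.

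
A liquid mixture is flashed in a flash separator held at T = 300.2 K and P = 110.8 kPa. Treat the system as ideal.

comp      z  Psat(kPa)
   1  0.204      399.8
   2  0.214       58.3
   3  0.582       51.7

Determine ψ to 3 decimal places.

ψ = 0.089

Raoult's law: Kᵢ = Pᵢˢᵃᵗ/P = Pᵢˢᵃᵗ/110.8.
  K_1 = 399.8/110.8 = 3.60830, K_2 = 58.3/110.8 = 0.52617, K_3 = 51.7/110.8 = 0.46661
Rachford–Rice: g(ψ) = Σ zᵢ(Kᵢ−1)/(1+ψ(Kᵢ−1)) = 0.
Check two-phase: ΣzᵢKᵢ = 1.120 > 1 and Σzᵢ/Kᵢ = 1.711 > 1, so g(0) = 0.120 > 0 and g(1) = -0.711 < 0.
Newton–Raphson from ψ = 0.5:
  ψ = 0.500: g = -0.3253, g' = -0.652 → ψ = 0.001
  ψ = 0.001: g = 0.1187, g' = -1.595 → ψ = 0.075
  ψ = 0.075: g = 0.0160, g' = -1.201 → ψ = 0.089
Converged at ψ = 0.089.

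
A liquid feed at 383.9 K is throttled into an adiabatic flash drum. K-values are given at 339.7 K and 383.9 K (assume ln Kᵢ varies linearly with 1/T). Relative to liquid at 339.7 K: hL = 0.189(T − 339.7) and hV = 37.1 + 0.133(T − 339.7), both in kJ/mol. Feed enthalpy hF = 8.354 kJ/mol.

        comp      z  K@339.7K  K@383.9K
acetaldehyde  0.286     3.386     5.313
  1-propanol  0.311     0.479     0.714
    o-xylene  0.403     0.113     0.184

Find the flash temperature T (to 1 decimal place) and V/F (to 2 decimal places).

T = 352.4 K, V/F = 0.16

Adiabatic flash: solve Rachford–Rice at each trial T, then check hF = ψ·hV(T) + (1−ψ)·hL(T).
  T = 339.7 K: K = (3.386, 0.479, 0.113), RR gives ψ = 0.092, H_out = 3.417 kJ/mol
  T = 383.9 K: K = (5.313, 0.714, 0.184), RR gives ψ = 0.303, H_out = 18.856 kJ/mol
  T = 361.8 K: K = (4.300, 0.592, 0.146), RR gives ψ = 0.210, H_out = 11.698 kJ/mol
  T = 350.8 K: K = (3.832, 0.535, 0.129), RR gives ψ = 0.156, H_out = 7.780 kJ/mol
  T = 356.3 K: K = (4.063, 0.563, 0.138), RR gives ψ = 0.184, H_out = 9.779 kJ/mol
  T = 353.6 K: K = (3.949, 0.549, 0.133), RR gives ψ = 0.170, H_out = 8.809 kJ/mol
  T = 352.2 K: K = (3.890, 0.542, 0.131), RR gives ψ = 0.163, H_out = 8.297 kJ/mol
Linear interpolation between T = 352.2 (H_out = 8.297) and T = 353.6 (H_out = 8.809) on hF = 8.354 gives T ≈ 352.4 K, at which ψ = 0.16.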